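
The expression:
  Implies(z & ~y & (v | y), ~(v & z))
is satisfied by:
  {y: True, v: False, z: False}
  {v: False, z: False, y: False}
  {y: True, z: True, v: False}
  {z: True, v: False, y: False}
  {y: True, v: True, z: False}
  {v: True, y: False, z: False}
  {y: True, z: True, v: True}


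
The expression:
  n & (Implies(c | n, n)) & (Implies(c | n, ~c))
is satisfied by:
  {n: True, c: False}


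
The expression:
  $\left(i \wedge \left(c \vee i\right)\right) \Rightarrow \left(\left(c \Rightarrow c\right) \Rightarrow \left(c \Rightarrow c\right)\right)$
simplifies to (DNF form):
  $\text{True}$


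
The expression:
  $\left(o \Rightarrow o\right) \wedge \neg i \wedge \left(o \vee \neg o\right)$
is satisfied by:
  {i: False}


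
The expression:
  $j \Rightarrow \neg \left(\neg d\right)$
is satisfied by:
  {d: True, j: False}
  {j: False, d: False}
  {j: True, d: True}


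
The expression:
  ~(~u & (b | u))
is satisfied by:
  {u: True, b: False}
  {b: False, u: False}
  {b: True, u: True}


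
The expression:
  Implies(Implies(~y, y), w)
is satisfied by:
  {w: True, y: False}
  {y: False, w: False}
  {y: True, w: True}


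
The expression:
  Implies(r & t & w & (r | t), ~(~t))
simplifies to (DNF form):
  True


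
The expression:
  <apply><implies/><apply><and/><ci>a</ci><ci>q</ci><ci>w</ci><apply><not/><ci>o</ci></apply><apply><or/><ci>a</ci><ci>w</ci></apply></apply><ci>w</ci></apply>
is always true.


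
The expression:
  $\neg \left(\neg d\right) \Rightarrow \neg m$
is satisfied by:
  {m: False, d: False}
  {d: True, m: False}
  {m: True, d: False}


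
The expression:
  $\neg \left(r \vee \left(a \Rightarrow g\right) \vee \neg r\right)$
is never true.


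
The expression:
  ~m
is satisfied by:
  {m: False}


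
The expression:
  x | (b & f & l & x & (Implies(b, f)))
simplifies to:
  x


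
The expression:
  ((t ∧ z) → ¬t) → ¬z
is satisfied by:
  {t: True, z: False}
  {z: False, t: False}
  {z: True, t: True}


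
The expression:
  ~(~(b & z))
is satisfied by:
  {z: True, b: True}


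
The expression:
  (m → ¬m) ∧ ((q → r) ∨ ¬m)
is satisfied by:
  {m: False}


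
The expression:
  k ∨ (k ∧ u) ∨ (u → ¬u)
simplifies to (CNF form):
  k ∨ ¬u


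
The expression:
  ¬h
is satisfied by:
  {h: False}


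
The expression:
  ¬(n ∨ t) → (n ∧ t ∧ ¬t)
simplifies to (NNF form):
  n ∨ t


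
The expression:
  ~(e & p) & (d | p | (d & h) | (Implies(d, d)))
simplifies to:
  ~e | ~p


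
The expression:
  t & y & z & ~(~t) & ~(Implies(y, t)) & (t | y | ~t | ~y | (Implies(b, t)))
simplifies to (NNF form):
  False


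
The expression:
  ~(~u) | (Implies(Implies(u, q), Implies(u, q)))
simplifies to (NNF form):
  True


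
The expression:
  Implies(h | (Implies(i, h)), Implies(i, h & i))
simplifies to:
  True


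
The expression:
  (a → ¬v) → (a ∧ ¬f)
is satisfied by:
  {a: True, v: True, f: False}
  {a: True, v: False, f: False}
  {a: True, f: True, v: True}


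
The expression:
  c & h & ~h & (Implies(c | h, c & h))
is never true.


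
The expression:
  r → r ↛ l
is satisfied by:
  {l: False, r: False}
  {r: True, l: False}
  {l: True, r: False}


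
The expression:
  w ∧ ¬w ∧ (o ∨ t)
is never true.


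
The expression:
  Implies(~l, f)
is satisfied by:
  {l: True, f: True}
  {l: True, f: False}
  {f: True, l: False}


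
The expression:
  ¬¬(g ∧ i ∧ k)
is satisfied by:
  {i: True, g: True, k: True}


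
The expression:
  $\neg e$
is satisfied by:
  {e: False}


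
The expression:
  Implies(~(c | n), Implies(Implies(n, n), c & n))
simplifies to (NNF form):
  c | n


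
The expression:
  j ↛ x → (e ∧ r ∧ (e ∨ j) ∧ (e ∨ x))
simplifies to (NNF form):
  x ∨ (e ∧ r) ∨ ¬j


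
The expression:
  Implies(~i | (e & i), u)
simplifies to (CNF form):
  (i | u) & (u | ~e)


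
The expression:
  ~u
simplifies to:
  ~u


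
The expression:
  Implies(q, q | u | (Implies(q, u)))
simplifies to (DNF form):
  True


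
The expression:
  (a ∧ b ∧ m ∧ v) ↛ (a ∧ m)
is never true.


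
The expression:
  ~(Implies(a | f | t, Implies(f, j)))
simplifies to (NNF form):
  f & ~j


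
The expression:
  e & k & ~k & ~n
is never true.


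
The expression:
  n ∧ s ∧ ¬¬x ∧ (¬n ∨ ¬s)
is never true.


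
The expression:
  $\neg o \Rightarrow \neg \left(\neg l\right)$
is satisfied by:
  {o: True, l: True}
  {o: True, l: False}
  {l: True, o: False}


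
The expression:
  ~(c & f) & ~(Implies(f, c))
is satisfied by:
  {f: True, c: False}


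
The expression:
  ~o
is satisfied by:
  {o: False}


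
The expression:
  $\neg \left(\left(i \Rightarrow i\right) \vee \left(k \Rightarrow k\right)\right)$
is never true.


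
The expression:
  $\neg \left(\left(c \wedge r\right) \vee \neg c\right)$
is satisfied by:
  {c: True, r: False}


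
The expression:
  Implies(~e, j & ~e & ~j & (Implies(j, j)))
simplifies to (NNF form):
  e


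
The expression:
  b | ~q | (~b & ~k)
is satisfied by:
  {b: True, k: False, q: False}
  {k: False, q: False, b: False}
  {b: True, q: True, k: False}
  {q: True, k: False, b: False}
  {b: True, k: True, q: False}
  {k: True, b: False, q: False}
  {b: True, q: True, k: True}


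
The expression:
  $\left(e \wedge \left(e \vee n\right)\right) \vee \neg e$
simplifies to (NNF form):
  $\text{True}$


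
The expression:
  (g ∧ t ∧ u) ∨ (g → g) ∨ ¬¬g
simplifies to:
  True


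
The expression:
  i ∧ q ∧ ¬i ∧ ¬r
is never true.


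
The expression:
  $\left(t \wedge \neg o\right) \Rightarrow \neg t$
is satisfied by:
  {o: True, t: False}
  {t: False, o: False}
  {t: True, o: True}


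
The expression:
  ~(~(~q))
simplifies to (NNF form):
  ~q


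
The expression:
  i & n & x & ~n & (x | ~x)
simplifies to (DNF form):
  False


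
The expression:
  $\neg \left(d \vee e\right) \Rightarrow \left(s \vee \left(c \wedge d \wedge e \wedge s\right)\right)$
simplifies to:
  $d \vee e \vee s$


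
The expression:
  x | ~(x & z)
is always true.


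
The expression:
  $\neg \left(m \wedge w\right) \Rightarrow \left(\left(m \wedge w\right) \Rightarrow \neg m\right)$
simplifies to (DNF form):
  $\text{True}$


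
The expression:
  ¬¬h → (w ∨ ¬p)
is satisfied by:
  {w: True, p: False, h: False}
  {p: False, h: False, w: False}
  {h: True, w: True, p: False}
  {h: True, p: False, w: False}
  {w: True, p: True, h: False}
  {p: True, w: False, h: False}
  {h: True, p: True, w: True}


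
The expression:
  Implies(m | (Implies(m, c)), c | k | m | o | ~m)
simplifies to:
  True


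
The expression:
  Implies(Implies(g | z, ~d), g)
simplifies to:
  g | (d & z)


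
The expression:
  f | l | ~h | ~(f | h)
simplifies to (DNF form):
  f | l | ~h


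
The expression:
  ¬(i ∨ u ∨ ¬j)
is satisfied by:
  {j: True, u: False, i: False}


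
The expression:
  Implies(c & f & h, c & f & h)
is always true.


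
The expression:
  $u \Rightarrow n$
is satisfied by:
  {n: True, u: False}
  {u: False, n: False}
  {u: True, n: True}


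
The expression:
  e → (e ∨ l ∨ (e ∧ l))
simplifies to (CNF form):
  True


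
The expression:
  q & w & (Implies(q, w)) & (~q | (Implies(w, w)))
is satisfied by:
  {w: True, q: True}


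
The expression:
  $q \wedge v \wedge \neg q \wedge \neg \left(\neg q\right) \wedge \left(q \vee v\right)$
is never true.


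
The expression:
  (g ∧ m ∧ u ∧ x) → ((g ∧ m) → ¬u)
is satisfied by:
  {g: False, m: False, u: False, x: False}
  {x: True, g: False, m: False, u: False}
  {u: True, g: False, m: False, x: False}
  {x: True, u: True, g: False, m: False}
  {m: True, x: False, g: False, u: False}
  {x: True, m: True, g: False, u: False}
  {u: True, m: True, x: False, g: False}
  {x: True, u: True, m: True, g: False}
  {g: True, u: False, m: False, x: False}
  {x: True, g: True, u: False, m: False}
  {u: True, g: True, x: False, m: False}
  {x: True, u: True, g: True, m: False}
  {m: True, g: True, u: False, x: False}
  {x: True, m: True, g: True, u: False}
  {u: True, m: True, g: True, x: False}


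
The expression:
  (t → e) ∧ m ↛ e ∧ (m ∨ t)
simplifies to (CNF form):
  m ∧ ¬e ∧ ¬t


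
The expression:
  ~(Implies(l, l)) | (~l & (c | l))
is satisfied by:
  {c: True, l: False}


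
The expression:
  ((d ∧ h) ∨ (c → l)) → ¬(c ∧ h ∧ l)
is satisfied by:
  {l: False, c: False, h: False}
  {h: True, l: False, c: False}
  {c: True, l: False, h: False}
  {h: True, c: True, l: False}
  {l: True, h: False, c: False}
  {h: True, l: True, c: False}
  {c: True, l: True, h: False}


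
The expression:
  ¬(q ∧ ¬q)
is always true.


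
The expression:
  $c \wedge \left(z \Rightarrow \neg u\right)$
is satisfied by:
  {c: True, u: False, z: False}
  {c: True, z: True, u: False}
  {c: True, u: True, z: False}


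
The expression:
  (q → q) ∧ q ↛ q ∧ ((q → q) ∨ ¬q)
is never true.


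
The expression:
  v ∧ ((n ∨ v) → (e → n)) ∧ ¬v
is never true.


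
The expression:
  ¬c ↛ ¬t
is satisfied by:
  {t: True, c: False}


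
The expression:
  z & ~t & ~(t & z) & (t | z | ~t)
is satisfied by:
  {z: True, t: False}


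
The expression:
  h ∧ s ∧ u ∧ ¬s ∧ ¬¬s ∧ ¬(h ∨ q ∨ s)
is never true.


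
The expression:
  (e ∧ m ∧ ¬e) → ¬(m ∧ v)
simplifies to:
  True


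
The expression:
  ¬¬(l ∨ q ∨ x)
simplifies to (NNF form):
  l ∨ q ∨ x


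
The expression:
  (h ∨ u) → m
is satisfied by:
  {m: True, h: False, u: False}
  {m: True, u: True, h: False}
  {m: True, h: True, u: False}
  {m: True, u: True, h: True}
  {u: False, h: False, m: False}


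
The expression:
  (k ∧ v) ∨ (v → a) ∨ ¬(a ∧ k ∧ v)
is always true.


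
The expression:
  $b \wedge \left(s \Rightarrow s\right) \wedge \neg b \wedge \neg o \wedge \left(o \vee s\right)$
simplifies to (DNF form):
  $\text{False}$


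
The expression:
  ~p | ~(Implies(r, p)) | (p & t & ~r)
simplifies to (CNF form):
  (t | ~p) & (~p | ~r)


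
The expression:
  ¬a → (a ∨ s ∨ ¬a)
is always true.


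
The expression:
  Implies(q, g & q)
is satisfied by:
  {g: True, q: False}
  {q: False, g: False}
  {q: True, g: True}


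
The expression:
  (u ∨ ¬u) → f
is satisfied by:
  {f: True}


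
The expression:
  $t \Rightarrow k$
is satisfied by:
  {k: True, t: False}
  {t: False, k: False}
  {t: True, k: True}


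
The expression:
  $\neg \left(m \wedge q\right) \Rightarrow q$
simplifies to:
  $q$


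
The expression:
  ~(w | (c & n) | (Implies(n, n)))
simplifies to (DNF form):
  False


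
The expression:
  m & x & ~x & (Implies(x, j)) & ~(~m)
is never true.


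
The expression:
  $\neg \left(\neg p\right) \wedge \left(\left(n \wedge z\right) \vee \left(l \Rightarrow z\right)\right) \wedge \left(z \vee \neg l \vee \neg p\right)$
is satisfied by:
  {p: True, z: True, l: False}
  {p: True, l: False, z: False}
  {p: True, z: True, l: True}


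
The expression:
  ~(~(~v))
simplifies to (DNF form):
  ~v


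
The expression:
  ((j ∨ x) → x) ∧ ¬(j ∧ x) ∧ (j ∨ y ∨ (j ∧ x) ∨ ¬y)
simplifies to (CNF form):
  ¬j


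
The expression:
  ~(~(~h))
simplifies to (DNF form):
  ~h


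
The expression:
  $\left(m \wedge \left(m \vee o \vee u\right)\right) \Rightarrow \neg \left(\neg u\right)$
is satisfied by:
  {u: True, m: False}
  {m: False, u: False}
  {m: True, u: True}


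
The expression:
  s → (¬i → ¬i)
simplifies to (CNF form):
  True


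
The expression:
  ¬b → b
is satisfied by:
  {b: True}


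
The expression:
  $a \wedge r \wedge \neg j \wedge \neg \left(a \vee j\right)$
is never true.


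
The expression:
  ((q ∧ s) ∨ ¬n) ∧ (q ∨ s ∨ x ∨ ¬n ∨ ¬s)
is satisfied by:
  {q: True, s: True, n: False}
  {q: True, s: False, n: False}
  {s: True, q: False, n: False}
  {q: False, s: False, n: False}
  {n: True, q: True, s: True}


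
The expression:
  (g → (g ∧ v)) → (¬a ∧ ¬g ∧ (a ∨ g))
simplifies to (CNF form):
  g ∧ ¬v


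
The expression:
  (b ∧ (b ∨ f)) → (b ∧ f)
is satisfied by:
  {f: True, b: False}
  {b: False, f: False}
  {b: True, f: True}


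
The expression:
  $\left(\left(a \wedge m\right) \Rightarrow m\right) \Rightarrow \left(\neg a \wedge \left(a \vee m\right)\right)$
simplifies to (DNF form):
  $m \wedge \neg a$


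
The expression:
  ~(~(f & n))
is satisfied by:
  {f: True, n: True}


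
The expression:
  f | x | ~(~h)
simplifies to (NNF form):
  f | h | x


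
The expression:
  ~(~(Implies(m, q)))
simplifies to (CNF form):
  q | ~m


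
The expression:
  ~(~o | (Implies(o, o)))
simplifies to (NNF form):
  False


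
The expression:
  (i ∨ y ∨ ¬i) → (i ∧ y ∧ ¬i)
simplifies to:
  False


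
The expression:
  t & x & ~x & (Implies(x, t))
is never true.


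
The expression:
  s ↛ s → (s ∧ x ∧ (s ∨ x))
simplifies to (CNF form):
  True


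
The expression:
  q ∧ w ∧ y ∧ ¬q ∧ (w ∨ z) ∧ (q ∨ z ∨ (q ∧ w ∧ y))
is never true.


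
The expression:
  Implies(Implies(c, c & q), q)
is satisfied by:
  {q: True, c: True}
  {q: True, c: False}
  {c: True, q: False}


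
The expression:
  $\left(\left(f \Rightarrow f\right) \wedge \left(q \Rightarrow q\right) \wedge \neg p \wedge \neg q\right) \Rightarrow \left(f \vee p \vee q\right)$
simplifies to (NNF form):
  $f \vee p \vee q$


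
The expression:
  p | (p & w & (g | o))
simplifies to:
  p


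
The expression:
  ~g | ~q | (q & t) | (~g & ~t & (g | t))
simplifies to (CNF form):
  t | ~g | ~q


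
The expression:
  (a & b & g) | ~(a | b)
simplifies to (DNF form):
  (b & ~b) | (a & b & g) | (~a & ~b) | (a & b & ~b) | (a & g & ~a) | (b & g & ~b) | (a & ~a & ~b) | (g & ~a & ~b)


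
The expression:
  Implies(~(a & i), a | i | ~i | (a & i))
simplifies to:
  True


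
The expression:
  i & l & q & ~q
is never true.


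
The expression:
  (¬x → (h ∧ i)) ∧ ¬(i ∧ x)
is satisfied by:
  {x: True, h: True, i: False}
  {x: True, i: False, h: False}
  {h: True, i: True, x: False}


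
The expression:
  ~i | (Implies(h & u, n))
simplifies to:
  n | ~h | ~i | ~u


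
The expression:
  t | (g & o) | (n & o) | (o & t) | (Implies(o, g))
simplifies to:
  g | n | t | ~o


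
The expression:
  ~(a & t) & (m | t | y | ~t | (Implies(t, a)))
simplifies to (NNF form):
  ~a | ~t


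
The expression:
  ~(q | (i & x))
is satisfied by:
  {q: False, x: False, i: False}
  {i: True, q: False, x: False}
  {x: True, q: False, i: False}


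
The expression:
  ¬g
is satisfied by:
  {g: False}


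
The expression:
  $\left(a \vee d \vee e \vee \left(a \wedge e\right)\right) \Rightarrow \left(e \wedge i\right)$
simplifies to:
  $\left(e \vee \neg a\right) \wedge \left(e \vee \neg d\right) \wedge \left(i \vee \neg e\right)$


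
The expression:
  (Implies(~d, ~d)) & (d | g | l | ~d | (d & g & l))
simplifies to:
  True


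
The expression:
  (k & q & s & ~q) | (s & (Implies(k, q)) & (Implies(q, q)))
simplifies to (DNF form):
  (q & s) | (s & ~k)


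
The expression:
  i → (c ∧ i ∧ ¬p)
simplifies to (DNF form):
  (c ∧ ¬p) ∨ ¬i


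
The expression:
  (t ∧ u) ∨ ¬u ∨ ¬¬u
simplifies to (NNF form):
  True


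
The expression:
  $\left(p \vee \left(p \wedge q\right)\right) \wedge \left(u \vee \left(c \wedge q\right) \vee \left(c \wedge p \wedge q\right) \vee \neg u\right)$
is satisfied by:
  {p: True}


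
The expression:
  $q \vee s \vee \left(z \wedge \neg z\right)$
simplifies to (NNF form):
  $q \vee s$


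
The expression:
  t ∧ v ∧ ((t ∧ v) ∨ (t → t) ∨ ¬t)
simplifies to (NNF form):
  t ∧ v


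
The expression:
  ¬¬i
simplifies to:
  i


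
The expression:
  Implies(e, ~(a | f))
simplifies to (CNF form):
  (~a | ~e) & (~e | ~f)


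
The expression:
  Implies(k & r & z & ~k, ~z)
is always true.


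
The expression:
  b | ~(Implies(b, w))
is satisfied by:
  {b: True}


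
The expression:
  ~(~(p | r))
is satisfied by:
  {r: True, p: True}
  {r: True, p: False}
  {p: True, r: False}


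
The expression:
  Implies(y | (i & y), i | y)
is always true.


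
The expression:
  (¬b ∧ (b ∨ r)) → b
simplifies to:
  b ∨ ¬r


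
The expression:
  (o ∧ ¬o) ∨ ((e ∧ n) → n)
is always true.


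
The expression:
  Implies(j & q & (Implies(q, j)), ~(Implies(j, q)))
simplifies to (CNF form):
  ~j | ~q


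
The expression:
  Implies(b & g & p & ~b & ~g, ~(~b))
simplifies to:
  True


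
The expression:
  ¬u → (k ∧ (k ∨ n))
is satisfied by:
  {k: True, u: True}
  {k: True, u: False}
  {u: True, k: False}


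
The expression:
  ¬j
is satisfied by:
  {j: False}


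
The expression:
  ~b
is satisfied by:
  {b: False}


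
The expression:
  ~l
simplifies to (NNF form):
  ~l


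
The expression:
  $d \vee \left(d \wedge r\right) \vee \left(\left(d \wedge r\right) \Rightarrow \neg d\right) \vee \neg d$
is always true.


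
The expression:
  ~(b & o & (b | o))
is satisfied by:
  {o: False, b: False}
  {b: True, o: False}
  {o: True, b: False}


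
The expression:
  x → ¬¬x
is always true.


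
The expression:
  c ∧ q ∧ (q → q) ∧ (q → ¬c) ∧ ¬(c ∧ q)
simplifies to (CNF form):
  False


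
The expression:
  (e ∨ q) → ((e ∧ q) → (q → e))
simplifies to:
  True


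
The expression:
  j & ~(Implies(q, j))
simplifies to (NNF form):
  False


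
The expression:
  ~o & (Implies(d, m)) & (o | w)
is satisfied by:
  {m: True, w: True, o: False, d: False}
  {w: True, m: False, o: False, d: False}
  {d: True, m: True, w: True, o: False}


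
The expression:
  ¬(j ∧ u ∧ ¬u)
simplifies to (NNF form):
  True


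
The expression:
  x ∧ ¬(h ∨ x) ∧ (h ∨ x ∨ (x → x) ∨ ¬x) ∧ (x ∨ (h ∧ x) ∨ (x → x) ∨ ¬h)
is never true.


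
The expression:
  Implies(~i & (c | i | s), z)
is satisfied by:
  {i: True, z: True, s: False, c: False}
  {i: True, z: True, c: True, s: False}
  {i: True, z: True, s: True, c: False}
  {i: True, z: True, c: True, s: True}
  {i: True, s: False, c: False, z: False}
  {i: True, c: True, s: False, z: False}
  {i: True, s: True, c: False, z: False}
  {i: True, c: True, s: True, z: False}
  {z: True, s: False, c: False, i: False}
  {c: True, z: True, s: False, i: False}
  {z: True, s: True, c: False, i: False}
  {c: True, z: True, s: True, i: False}
  {z: False, s: False, c: False, i: False}


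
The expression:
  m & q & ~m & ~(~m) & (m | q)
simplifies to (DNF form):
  False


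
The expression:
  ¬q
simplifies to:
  ¬q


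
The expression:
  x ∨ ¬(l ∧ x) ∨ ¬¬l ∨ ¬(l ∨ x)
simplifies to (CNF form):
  True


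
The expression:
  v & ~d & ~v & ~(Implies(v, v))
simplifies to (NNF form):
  False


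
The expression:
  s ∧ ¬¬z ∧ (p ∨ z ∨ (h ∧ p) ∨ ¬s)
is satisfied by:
  {z: True, s: True}


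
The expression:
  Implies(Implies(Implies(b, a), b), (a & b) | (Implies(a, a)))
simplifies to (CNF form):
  True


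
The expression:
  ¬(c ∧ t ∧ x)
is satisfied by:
  {c: False, t: False, x: False}
  {x: True, c: False, t: False}
  {t: True, c: False, x: False}
  {x: True, t: True, c: False}
  {c: True, x: False, t: False}
  {x: True, c: True, t: False}
  {t: True, c: True, x: False}


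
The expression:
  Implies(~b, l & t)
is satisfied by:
  {b: True, t: True, l: True}
  {b: True, t: True, l: False}
  {b: True, l: True, t: False}
  {b: True, l: False, t: False}
  {t: True, l: True, b: False}


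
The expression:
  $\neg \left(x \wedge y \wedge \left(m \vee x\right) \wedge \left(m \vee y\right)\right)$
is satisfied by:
  {y: False, x: False}
  {x: True, y: False}
  {y: True, x: False}


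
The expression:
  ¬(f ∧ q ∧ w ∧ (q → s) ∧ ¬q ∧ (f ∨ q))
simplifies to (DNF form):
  True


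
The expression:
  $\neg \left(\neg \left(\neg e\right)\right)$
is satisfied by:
  {e: False}


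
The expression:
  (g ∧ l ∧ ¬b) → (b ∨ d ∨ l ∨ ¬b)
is always true.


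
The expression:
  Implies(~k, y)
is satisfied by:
  {y: True, k: True}
  {y: True, k: False}
  {k: True, y: False}


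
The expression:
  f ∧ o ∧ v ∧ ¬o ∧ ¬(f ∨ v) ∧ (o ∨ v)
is never true.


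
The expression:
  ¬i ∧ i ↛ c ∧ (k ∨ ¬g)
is never true.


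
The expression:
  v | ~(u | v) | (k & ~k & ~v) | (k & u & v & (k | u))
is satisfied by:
  {v: True, u: False}
  {u: False, v: False}
  {u: True, v: True}


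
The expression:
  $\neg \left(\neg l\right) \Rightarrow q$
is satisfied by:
  {q: True, l: False}
  {l: False, q: False}
  {l: True, q: True}


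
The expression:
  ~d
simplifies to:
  ~d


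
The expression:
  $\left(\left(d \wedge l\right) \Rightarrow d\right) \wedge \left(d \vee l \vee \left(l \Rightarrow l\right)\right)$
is always true.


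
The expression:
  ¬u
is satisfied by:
  {u: False}


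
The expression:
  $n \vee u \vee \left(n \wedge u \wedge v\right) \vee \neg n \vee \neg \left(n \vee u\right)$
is always true.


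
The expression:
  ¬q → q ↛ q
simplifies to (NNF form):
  q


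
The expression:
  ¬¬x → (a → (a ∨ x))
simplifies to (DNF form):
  True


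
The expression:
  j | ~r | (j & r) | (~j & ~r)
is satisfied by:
  {j: True, r: False}
  {r: False, j: False}
  {r: True, j: True}


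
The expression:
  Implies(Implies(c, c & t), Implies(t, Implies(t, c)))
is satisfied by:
  {c: True, t: False}
  {t: False, c: False}
  {t: True, c: True}


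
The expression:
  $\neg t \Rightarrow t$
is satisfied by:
  {t: True}


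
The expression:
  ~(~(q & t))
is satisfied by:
  {t: True, q: True}


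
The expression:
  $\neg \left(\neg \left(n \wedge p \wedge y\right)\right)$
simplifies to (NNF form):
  $n \wedge p \wedge y$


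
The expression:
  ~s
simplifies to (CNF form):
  ~s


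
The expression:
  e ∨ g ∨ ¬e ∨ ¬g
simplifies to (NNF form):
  True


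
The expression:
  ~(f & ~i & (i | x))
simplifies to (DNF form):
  i | ~f | ~x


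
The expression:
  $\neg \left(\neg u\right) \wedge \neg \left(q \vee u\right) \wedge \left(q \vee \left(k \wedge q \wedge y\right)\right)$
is never true.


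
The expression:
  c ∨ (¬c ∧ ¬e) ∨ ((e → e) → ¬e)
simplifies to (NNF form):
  c ∨ ¬e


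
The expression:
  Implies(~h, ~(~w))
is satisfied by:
  {h: True, w: True}
  {h: True, w: False}
  {w: True, h: False}


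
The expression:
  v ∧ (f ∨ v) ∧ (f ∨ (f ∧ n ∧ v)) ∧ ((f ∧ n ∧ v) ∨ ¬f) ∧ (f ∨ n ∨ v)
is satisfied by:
  {n: True, f: True, v: True}


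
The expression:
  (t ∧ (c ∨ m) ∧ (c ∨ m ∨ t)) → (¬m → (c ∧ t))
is always true.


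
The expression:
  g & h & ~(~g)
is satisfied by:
  {h: True, g: True}


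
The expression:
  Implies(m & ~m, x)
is always true.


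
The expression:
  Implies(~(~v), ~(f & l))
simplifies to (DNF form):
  ~f | ~l | ~v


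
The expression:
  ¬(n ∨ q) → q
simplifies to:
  n ∨ q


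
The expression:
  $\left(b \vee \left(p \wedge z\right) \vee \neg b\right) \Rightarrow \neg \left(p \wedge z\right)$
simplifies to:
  $\neg p \vee \neg z$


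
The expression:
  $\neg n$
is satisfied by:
  {n: False}


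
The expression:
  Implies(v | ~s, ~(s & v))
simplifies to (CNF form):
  ~s | ~v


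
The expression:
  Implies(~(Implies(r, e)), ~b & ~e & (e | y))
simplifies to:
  e | ~r | (y & ~b)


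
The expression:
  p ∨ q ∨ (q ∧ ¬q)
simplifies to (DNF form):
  p ∨ q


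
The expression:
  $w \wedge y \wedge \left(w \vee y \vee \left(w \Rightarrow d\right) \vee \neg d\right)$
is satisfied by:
  {w: True, y: True}


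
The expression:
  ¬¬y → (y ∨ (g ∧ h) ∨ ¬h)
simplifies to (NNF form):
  True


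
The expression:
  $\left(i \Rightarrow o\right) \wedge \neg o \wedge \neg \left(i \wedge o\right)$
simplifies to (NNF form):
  $\neg i \wedge \neg o$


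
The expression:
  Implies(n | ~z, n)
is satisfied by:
  {n: True, z: True}
  {n: True, z: False}
  {z: True, n: False}


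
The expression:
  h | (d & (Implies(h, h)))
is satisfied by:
  {d: True, h: True}
  {d: True, h: False}
  {h: True, d: False}


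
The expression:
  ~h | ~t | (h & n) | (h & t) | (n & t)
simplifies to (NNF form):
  True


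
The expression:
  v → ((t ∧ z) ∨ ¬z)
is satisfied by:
  {t: True, v: False, z: False}
  {v: False, z: False, t: False}
  {t: True, z: True, v: False}
  {z: True, v: False, t: False}
  {t: True, v: True, z: False}
  {v: True, t: False, z: False}
  {t: True, z: True, v: True}


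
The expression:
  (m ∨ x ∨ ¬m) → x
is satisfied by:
  {x: True}


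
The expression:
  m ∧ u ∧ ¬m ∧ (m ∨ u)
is never true.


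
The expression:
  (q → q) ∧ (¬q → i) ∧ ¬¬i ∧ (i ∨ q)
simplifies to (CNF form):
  i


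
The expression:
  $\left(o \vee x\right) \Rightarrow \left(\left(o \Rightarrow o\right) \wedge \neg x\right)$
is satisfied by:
  {x: False}


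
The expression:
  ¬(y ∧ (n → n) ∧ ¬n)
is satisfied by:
  {n: True, y: False}
  {y: False, n: False}
  {y: True, n: True}


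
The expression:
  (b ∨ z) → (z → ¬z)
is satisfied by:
  {z: False}


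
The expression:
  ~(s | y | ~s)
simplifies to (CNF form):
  False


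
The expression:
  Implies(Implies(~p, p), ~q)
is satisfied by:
  {p: False, q: False}
  {q: True, p: False}
  {p: True, q: False}


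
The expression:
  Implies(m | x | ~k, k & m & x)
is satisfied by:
  {k: True, m: False, x: False}
  {x: True, m: True, k: True}


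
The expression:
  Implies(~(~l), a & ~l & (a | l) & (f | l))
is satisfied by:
  {l: False}


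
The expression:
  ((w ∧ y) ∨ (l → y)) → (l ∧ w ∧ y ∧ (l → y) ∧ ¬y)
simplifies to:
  l ∧ ¬y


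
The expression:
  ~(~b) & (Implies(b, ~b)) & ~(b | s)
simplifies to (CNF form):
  False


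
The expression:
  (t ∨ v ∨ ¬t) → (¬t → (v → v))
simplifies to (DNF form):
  True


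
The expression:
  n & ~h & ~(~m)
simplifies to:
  m & n & ~h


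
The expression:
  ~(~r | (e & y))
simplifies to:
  r & (~e | ~y)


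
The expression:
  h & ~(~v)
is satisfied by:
  {h: True, v: True}


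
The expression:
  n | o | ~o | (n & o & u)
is always true.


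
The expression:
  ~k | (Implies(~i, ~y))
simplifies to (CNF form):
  i | ~k | ~y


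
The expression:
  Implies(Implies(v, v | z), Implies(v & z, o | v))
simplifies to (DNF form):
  True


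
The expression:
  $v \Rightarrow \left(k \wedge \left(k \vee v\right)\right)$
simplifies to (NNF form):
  $k \vee \neg v$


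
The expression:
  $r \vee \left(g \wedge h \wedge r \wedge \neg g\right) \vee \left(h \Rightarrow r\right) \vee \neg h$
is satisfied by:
  {r: True, h: False}
  {h: False, r: False}
  {h: True, r: True}


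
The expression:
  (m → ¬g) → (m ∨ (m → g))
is always true.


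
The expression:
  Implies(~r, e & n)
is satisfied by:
  {r: True, e: True, n: True}
  {r: True, e: True, n: False}
  {r: True, n: True, e: False}
  {r: True, n: False, e: False}
  {e: True, n: True, r: False}


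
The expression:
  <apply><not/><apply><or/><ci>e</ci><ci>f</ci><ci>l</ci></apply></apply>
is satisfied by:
  {e: False, l: False, f: False}


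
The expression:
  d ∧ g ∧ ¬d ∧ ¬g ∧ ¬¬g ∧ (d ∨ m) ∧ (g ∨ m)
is never true.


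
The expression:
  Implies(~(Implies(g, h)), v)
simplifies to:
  h | v | ~g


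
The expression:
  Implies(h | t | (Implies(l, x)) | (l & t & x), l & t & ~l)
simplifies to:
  l & ~h & ~t & ~x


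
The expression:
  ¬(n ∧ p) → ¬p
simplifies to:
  n ∨ ¬p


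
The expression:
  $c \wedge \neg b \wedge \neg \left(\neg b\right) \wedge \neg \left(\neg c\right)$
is never true.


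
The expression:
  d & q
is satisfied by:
  {d: True, q: True}


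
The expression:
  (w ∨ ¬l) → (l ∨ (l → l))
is always true.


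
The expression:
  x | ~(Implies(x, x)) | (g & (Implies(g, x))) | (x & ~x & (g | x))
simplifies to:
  x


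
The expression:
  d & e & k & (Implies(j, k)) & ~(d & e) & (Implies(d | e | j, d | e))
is never true.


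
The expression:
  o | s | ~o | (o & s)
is always true.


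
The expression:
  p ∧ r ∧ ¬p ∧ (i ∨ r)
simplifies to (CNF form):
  False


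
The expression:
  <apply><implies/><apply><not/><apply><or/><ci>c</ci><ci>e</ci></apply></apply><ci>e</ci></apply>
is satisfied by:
  {c: True, e: True}
  {c: True, e: False}
  {e: True, c: False}


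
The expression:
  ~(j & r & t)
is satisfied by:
  {t: False, r: False, j: False}
  {j: True, t: False, r: False}
  {r: True, t: False, j: False}
  {j: True, r: True, t: False}
  {t: True, j: False, r: False}
  {j: True, t: True, r: False}
  {r: True, t: True, j: False}


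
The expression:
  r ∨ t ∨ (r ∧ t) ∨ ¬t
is always true.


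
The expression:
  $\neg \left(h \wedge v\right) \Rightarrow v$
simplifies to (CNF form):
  $v$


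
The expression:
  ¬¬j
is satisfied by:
  {j: True}


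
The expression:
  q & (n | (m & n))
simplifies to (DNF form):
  n & q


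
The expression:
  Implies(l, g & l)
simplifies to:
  g | ~l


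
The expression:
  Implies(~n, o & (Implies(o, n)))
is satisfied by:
  {n: True}


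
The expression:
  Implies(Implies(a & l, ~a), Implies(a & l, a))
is always true.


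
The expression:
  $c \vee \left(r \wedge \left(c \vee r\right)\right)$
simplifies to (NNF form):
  $c \vee r$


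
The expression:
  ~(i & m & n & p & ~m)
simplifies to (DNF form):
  True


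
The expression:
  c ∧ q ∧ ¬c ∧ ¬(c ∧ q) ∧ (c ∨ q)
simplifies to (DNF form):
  False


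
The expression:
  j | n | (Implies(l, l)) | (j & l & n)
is always true.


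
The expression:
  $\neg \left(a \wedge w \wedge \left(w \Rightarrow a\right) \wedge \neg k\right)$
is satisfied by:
  {k: True, w: False, a: False}
  {w: False, a: False, k: False}
  {a: True, k: True, w: False}
  {a: True, w: False, k: False}
  {k: True, w: True, a: False}
  {w: True, k: False, a: False}
  {a: True, w: True, k: True}


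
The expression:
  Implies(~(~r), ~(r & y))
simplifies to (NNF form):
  ~r | ~y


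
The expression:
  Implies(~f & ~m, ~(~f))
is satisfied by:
  {m: True, f: True}
  {m: True, f: False}
  {f: True, m: False}


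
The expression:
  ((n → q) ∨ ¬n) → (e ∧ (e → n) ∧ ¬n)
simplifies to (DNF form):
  n ∧ ¬q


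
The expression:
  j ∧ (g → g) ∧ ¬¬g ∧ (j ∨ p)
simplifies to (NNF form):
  g ∧ j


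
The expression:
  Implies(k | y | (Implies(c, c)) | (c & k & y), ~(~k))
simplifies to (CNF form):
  k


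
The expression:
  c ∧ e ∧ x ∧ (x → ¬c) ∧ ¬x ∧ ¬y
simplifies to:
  False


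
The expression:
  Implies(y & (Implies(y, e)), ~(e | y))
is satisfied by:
  {e: False, y: False}
  {y: True, e: False}
  {e: True, y: False}


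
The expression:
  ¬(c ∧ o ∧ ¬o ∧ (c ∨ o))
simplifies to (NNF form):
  True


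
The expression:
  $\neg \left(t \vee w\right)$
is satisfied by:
  {w: False, t: False}


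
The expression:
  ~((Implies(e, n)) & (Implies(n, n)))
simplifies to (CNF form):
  e & ~n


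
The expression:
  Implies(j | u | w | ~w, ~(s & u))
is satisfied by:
  {s: False, u: False}
  {u: True, s: False}
  {s: True, u: False}


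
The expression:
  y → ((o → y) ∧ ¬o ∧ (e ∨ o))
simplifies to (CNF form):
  (e ∨ ¬y) ∧ (¬o ∨ ¬y)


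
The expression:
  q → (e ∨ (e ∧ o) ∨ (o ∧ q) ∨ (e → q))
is always true.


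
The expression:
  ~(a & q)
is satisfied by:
  {q: False, a: False}
  {a: True, q: False}
  {q: True, a: False}


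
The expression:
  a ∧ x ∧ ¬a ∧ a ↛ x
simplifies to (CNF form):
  False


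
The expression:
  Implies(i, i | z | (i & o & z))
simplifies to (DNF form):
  True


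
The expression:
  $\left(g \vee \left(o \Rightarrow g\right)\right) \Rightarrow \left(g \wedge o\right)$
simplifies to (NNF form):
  $o$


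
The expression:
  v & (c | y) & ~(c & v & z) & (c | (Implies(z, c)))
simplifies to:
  v & ~z & (c | y)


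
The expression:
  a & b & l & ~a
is never true.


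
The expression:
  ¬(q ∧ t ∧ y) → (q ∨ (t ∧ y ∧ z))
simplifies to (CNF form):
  (q ∨ t) ∧ (q ∨ y) ∧ (q ∨ z)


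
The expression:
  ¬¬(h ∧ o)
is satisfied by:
  {h: True, o: True}


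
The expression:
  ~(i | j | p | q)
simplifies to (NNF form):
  ~i & ~j & ~p & ~q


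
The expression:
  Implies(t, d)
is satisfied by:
  {d: True, t: False}
  {t: False, d: False}
  {t: True, d: True}


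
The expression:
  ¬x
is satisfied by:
  {x: False}


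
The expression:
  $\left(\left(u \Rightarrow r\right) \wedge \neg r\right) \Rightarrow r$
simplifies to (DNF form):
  $r \vee u$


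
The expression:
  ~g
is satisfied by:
  {g: False}


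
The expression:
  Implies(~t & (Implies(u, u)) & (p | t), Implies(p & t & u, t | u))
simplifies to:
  True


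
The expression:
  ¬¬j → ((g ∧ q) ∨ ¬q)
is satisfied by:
  {g: True, q: False, j: False}
  {g: False, q: False, j: False}
  {j: True, g: True, q: False}
  {j: True, g: False, q: False}
  {q: True, g: True, j: False}
  {q: True, g: False, j: False}
  {q: True, j: True, g: True}


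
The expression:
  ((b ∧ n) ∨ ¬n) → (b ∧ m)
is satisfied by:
  {n: True, m: True, b: False}
  {n: True, m: False, b: False}
  {b: True, n: True, m: True}
  {b: True, m: True, n: False}


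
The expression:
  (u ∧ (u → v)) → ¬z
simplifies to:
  ¬u ∨ ¬v ∨ ¬z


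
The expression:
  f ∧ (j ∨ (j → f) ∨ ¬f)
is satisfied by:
  {f: True}


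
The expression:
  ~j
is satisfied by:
  {j: False}


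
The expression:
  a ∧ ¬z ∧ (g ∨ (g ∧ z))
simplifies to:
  a ∧ g ∧ ¬z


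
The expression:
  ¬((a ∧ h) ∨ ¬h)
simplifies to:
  h ∧ ¬a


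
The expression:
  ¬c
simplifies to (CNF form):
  ¬c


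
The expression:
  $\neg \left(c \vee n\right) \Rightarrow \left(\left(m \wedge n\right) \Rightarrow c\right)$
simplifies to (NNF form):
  $\text{True}$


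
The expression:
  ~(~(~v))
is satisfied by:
  {v: False}


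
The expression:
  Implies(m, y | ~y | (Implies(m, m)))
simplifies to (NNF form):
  True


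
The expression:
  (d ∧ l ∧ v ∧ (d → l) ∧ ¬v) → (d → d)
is always true.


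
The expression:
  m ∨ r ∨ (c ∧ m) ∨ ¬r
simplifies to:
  True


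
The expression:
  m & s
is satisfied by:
  {m: True, s: True}


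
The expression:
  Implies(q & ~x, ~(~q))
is always true.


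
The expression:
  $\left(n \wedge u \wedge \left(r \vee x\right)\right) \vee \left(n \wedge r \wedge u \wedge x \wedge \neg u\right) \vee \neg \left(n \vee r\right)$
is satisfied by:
  {u: True, x: True, r: False, n: False}
  {u: True, x: False, r: False, n: False}
  {x: True, u: False, r: False, n: False}
  {u: False, x: False, r: False, n: False}
  {n: True, u: True, x: True, r: False}
  {n: True, u: True, r: True, x: True}
  {n: True, u: True, r: True, x: False}


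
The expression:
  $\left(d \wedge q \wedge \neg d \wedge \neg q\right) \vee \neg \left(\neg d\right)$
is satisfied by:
  {d: True}


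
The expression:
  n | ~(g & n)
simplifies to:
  True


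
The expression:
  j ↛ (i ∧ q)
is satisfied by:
  {j: True, q: False, i: False}
  {j: True, i: True, q: False}
  {j: True, q: True, i: False}


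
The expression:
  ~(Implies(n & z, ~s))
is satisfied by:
  {z: True, s: True, n: True}


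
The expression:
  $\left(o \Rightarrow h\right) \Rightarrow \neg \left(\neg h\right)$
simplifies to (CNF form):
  $h \vee o$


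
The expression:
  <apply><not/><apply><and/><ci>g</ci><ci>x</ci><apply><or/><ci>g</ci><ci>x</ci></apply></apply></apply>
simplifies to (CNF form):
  <apply><or/><apply><not/><ci>g</ci></apply><apply><not/><ci>x</ci></apply></apply>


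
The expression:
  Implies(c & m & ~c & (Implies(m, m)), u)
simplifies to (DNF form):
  True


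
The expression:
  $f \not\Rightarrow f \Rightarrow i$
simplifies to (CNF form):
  $\text{True}$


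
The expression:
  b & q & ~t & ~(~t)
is never true.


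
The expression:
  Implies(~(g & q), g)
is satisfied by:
  {g: True}


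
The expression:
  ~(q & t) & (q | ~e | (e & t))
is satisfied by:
  {e: False, q: False, t: False}
  {t: True, e: False, q: False}
  {t: True, e: True, q: False}
  {q: True, e: False, t: False}
  {q: True, e: True, t: False}


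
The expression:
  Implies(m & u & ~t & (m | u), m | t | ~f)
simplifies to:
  True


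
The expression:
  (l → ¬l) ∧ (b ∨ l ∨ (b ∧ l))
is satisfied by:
  {b: True, l: False}


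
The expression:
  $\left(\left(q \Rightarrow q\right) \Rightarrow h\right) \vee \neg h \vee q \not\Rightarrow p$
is always true.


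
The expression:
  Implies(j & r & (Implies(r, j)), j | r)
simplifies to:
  True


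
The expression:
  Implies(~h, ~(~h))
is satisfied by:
  {h: True}


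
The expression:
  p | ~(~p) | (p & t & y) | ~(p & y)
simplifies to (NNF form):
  True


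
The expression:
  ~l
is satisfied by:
  {l: False}


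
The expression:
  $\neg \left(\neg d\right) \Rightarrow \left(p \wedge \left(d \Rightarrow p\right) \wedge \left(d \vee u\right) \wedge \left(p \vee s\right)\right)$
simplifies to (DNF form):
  $p \vee \neg d$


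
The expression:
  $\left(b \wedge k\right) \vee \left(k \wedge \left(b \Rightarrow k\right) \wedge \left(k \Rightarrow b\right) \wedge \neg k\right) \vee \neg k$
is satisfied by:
  {b: True, k: False}
  {k: False, b: False}
  {k: True, b: True}


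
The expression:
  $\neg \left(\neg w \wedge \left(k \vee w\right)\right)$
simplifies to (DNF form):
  $w \vee \neg k$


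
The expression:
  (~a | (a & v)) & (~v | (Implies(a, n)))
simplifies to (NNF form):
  ~a | (n & v)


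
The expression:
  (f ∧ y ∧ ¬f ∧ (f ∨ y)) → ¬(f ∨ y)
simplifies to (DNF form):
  True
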